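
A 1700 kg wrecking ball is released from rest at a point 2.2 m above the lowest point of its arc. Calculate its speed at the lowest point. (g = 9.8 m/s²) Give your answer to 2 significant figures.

v = 6.6 m/s

By conservation of mechanical energy, mgh = ½mv²
The mass cancels from both sides.
v = √(2gh) = √(2 × 9.8 × 2.2) = √43.120 = 6.567 m/s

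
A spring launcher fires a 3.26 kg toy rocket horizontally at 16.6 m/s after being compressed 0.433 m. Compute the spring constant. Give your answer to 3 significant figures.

Energy stored in the spring equals the launch KE: ½kx² = ½mv²
k = mv²/x² = (3.26)(16.6)²/(0.433)² = 4791 N/m

k = 4790 N/m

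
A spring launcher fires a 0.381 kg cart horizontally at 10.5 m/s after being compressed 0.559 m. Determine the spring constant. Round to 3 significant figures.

k = 134 N/m

Energy stored in the spring equals the launch KE: ½kx² = ½mv²
k = mv²/x² = (0.381)(10.5)²/(0.559)² = 134.4 N/m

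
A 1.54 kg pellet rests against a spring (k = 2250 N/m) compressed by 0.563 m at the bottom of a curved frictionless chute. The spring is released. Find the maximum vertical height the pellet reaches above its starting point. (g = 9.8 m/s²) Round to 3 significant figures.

Energy conservation from release to the highest point: ½kx² = mgh
h = kx²/(2mg) = (2250)(0.563)²/(2 × 1.54 × 9.8) = 23.63 m

h = 23.6 m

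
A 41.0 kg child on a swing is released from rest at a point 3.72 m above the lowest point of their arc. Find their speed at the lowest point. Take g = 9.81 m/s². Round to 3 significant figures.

By conservation of mechanical energy, mgh = ½mv²
The mass cancels from both sides.
v = √(2gh) = √(2 × 9.81 × 3.72) = √72.986 = 8.543 m/s

v = 8.54 m/s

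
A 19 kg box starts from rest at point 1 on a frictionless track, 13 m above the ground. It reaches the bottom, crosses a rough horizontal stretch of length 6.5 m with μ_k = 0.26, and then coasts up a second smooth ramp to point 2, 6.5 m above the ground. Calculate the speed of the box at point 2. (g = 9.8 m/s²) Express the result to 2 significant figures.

Energy at 1: mgh₁ = (19)(9.8)(13) = 2420.6 J
Friction loss: W_f = μ_k mg d = 314.7 J
At 2: ½mv² + mgh₂ = mgh₁ − W_f
½mv² = 2420.6 − 314.7 − 1210.3 = 895.62 J
v = √(2 × 895.62/19) = 9.710 m/s

v = 9.7 m/s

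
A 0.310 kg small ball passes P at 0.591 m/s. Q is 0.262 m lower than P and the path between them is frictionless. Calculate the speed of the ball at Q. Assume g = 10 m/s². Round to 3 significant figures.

v = 2.36 m/s

Mechanical energy is conserved (no friction): ½mv₀² + mgh = ½mv²
v² = v₀² + 2gh = (0.591)² + 2(10)(0.262) = 5.5893
v = √5.5893 = 2.364 m/s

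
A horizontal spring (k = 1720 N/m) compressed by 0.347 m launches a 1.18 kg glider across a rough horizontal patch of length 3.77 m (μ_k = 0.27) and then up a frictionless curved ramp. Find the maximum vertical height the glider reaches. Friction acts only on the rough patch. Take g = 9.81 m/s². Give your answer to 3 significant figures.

h = 7.93 m

Spring energy: E₀ = ½kx² = ½(1720)(0.347)² = 103.55 J
Friction: W_f = μ_k mg d = (0.27)(1.18)(9.81)(3.77) = 11.78 J
Energy at base of ramp: E = 103.55 − 11.78 = 91.769 J
At max height all remaining energy is PE: mgh = E ⇒ h = E/(mg) = 91.769/(1.18 × 9.81) = 7.928 m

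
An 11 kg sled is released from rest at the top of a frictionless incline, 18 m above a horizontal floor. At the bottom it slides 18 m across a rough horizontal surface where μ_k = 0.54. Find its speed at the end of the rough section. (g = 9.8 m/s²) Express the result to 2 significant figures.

v = 13 m/s

Energy at the top = energy at the end + work done against friction:
mgh = ½mv² + μ_k m g d
W_f = μ_k mg d = (0.54)(11)(9.8)(18) = 1048 J
½mv² = mgh − W_f = 1940.4 − 1048 = 892.58 J
v = √(2 × 892.58/11) = 12.74 m/s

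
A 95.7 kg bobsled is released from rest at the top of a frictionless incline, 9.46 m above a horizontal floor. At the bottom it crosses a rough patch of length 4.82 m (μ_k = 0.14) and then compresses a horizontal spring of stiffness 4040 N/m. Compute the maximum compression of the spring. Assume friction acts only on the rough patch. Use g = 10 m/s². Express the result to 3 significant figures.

x = 2.04 m

Initial energy: E₁ = mgh = (95.7)(10)(9.46) = 9053.2 J
Friction removes W_f = μ_k mg d = (0.14)(95.7)(10)(4.82) = 645.8 J
Energy reaching the spring: E = 9053.2 − 645.8 = 8407.4 J
At max compression ½kx² = E ⇒ x = √(2E/k) = √(2 × 8407.4/4040) = 2.040 m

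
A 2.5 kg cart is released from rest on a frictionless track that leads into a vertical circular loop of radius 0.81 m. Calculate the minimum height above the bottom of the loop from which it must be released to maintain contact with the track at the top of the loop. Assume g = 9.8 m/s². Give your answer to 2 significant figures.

At the top, for minimum speed gravity alone supplies the centripetal force: mg = mv_top²/r ⇒ v_top² = gr = 7.938 m²/s²
Energy conservation from release height h to the top (height 2r): mgh = ½mv_top² + mg(2r)
h = v_top²/(2g) + 2r = r/2 + 2r = 5r/2 = 2.025 m

h = 2.0 m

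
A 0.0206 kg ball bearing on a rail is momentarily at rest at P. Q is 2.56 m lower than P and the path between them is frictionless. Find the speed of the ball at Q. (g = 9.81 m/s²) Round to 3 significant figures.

v = 7.09 m/s

Energy conservation between the two points: mgh = ½mv²
v = √(2gh) = √(2 × 9.81 × 2.56) = √50.227 = 7.087 m/s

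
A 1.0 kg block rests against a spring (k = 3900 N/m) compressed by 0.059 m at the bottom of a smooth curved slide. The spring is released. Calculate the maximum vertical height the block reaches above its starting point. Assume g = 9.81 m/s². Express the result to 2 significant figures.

h = 0.69 m

All spring PE becomes gravitational PE at the highest point: ½kx² = mgh
h = kx²/(2mg) = (3900)(0.059)²/(2 × 1.0 × 9.81) = 0.6919 m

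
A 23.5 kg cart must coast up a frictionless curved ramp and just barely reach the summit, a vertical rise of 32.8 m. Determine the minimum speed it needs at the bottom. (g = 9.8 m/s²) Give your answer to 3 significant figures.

At the top it is momentarily at rest, so all KE converts to PE: ½mv² = mgh
v = √(2gh) = √(2 × 9.8 × 32.8) = 25.36 m/s

v = 25.4 m/s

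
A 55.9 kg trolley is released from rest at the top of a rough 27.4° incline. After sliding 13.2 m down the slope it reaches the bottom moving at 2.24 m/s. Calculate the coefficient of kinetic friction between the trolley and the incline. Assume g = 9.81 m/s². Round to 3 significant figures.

mgh = ½mv² + μ_k (mg cosθ) L, with h = L sinθ
mgL sinθ = 3331.2 J; ½mv² = 140.24 J
W_f = 3331.2 − 140.24 = 3191 J
μ_k = W_f/(mg cosθ · L) = 3191/(486.9 × 13.2) = 0.4965

μ_k = 0.497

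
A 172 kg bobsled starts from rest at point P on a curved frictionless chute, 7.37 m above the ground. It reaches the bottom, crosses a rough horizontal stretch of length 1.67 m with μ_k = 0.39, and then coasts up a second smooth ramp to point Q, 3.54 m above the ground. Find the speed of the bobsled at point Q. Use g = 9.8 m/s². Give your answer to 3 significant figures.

v = 7.89 m/s

Energy at P: mgh₁ = (172)(9.8)(7.37) = 12423 J
Friction loss: W_f = μ_k mg d = 1098 J
At Q: ½mv² + mgh₂ = mgh₁ − W_f
½mv² = 12423 − 1098 − 5967.0 = 5358.0 J
v = √(2 × 5358.0/172) = 7.893 m/s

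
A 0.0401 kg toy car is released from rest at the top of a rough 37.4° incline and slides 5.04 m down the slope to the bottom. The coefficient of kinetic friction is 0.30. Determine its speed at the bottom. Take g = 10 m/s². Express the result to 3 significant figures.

Taking the bottom as reference, mgh = ½mv² + μ_k N L with h = L sinθ, N = mg cosθ:
mgh = mgL sinθ = (0.0401)(10)(5.04)sin37.4° = 1.2275 J
W_f = μ_k mg cosθ · L = (0.30)(0.0401)(10)cos37.4°·5.04 = 0.4817 J
½mv² = 1.2275 − 0.4817 = 0.74587 J
v = √(2 × 0.74587/0.0401) = 6.099 m/s

v = 6.10 m/s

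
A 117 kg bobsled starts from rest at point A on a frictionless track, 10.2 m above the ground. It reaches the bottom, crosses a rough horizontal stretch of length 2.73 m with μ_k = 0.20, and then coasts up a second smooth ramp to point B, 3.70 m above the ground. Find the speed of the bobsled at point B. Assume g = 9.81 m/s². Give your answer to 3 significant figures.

Energy at A: mgh₁ = (117)(9.81)(10.2) = 11707 J
Friction loss: W_f = μ_k mg d = 626.7 J
At B: ½mv² + mgh₂ = mgh₁ − W_f
½mv² = 11707 − 626.7 − 4246.7 = 6833.8 J
v = √(2 × 6833.8/117) = 10.81 m/s

v = 10.8 m/s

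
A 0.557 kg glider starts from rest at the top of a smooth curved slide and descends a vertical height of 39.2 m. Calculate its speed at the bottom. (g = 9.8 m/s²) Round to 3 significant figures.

v = 27.7 m/s

Equating total energy at the two states: mgh = ½mv²
The mass cancels from both sides.
v = √(2gh) = √(2 × 9.8 × 39.2) = √768.32 = 27.72 m/s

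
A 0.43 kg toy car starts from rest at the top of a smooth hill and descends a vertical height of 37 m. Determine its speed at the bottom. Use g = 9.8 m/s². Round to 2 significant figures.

Energy conservation between the two points: mgh = ½mv²
v = √(2gh) = √(2 × 9.8 × 37) = √725.20 = 26.93 m/s

v = 27 m/s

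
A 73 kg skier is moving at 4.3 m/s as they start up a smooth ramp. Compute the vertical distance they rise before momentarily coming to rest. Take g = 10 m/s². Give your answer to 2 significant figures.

By energy conservation, ½mv² = mgh
h = v²/(2g) = 4.3²/(2 × 10) = 0.9245 m

h = 0.92 m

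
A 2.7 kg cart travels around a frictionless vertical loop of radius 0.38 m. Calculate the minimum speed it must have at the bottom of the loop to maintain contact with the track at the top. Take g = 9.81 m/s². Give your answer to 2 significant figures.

v = 4.3 m/s

At the top: mg = mv_top²/r ⇒ v_top² = gr = 3.728 m²/s²
Energy from bottom to top (height 2r): ½mv_bot² = ½mv_top² + mg(2r)
v_bot² = gr + 4gr = 5gr = 18.64
v_bot = √(5gr) = 4.317 m/s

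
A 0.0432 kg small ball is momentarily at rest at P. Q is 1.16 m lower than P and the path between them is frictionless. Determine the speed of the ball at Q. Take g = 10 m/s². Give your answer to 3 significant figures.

v = 4.82 m/s

Equating total energy at the two states: mgh = ½mv²
The mass cancels from both sides.
v = √(2gh) = √(2 × 10 × 1.16) = √23.200 = 4.817 m/s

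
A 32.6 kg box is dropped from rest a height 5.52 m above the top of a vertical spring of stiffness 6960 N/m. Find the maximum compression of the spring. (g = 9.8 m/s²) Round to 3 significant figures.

x = 0.759 m

Take the reference level at the top of the uncompressed spring. At max compression the box has fallen H + x and is momentarily at rest:
mg(H + x) = ½kx²
½(6960)x² − (32.6)(9.8)x − (32.6)(9.8)(5.52) = 0
3480x² − 319.5x − 1764 = 0
x = [319.5 + √(102067 + 2.4548e+07)]/(2 × 3480) = 0.7593 m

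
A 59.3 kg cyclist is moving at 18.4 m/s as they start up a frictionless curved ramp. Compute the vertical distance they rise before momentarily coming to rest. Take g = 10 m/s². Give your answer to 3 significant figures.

Setting KE at the bottom equal to PE gained: ½mv² = mgh
h = v²/(2g) = 18.4²/(2 × 10) = 16.93 m

h = 16.9 m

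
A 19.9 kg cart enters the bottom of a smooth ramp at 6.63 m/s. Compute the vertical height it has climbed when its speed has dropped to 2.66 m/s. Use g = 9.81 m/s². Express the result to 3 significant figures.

h = 1.88 m

Conservation of energy: ½mv₁² = ½mv₂² + mgh
h = (v₁² − v₂²)/(2g) = (6.63² − 2.66²)/(2 × 9.81) = 1.880 m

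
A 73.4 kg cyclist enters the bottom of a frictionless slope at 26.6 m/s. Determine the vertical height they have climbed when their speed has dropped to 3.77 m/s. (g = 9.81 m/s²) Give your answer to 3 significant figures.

h = 35.3 m

Conservation of energy: ½mv₁² = ½mv₂² + mgh
h = (v₁² − v₂²)/(2g) = (26.6² − 3.77²)/(2 × 9.81) = 35.34 m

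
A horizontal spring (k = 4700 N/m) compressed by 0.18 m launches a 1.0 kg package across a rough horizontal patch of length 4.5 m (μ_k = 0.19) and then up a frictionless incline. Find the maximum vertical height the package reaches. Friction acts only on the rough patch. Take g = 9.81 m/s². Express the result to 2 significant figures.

Spring energy: E₀ = ½kx² = ½(4700)(0.18)² = 76.140 J
Friction: W_f = μ_k mg d = (0.19)(1.0)(9.81)(4.5) = 8.388 J
Energy at base of ramp: E = 76.140 − 8.388 = 67.752 J
At max height all remaining energy is PE: mgh = E ⇒ h = E/(mg) = 67.752/(1.0 × 9.81) = 6.906 m

h = 6.9 m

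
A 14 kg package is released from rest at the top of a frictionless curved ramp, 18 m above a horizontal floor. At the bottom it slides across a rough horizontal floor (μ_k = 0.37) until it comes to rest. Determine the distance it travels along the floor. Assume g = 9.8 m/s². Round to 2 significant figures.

Energy bookkeeping (friction removes W_f = μ_k N d):
At rest all PE has been dissipated by friction: mgh = μ_k m g d
d = h/μ_k = 18/0.37 = 48.65 m

d = 49 m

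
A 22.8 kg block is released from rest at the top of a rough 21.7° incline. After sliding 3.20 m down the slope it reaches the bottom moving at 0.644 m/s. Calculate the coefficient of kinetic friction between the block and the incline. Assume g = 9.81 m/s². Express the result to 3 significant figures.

The energy dissipated by friction is the PE lost minus the KE gained:
mgL sinθ = 264.64 J; ½mv² = 4.7280 J
W_f = 264.64 − 4.7280 = 259.9 J
μ_k = W_f/(mg cosθ · L) = 259.9/(207.8 × 3.20) = 0.3908

μ_k = 0.391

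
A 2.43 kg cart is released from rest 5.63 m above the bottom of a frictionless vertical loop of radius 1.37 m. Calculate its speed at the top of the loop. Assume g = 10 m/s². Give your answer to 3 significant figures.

Energy conservation: mgh = ½mv_top² + mg(2r)
v_top² = 2g(h − 2r) = 2(10)(5.63 − 2.740) = 57.80
v_top = 7.603 m/s

v = 7.60 m/s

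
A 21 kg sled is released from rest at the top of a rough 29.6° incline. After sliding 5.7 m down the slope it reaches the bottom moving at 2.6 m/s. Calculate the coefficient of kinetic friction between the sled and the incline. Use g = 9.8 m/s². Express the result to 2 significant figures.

μ_k = 0.50

mgh = ½mv² + μ_k (mg cosθ) L, with h = L sinθ
mgL sinθ = 579.42 J; ½mv² = 70.980 J
W_f = 579.42 − 70.980 = 508.4 J
μ_k = W_f/(mg cosθ · L) = 508.4/(178.9 × 5.7) = 0.4985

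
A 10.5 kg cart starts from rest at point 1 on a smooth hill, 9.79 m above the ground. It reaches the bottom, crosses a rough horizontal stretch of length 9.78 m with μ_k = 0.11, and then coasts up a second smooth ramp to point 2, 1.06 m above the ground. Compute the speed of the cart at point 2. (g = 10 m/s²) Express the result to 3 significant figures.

Energy at 1: mgh₁ = (10.5)(10)(9.79) = 1027.9 J
Friction loss: W_f = μ_k mg d = 113.0 J
At 2: ½mv² + mgh₂ = mgh₁ − W_f
½mv² = 1027.9 − 113.0 − 111.30 = 803.69 J
v = √(2 × 803.69/10.5) = 12.37 m/s

v = 12.4 m/s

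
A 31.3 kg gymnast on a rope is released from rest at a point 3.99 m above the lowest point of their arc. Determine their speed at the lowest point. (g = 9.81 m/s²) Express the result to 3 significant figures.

v = 8.85 m/s

Mechanical energy is conserved (no friction): mgh = ½mv²
The mass cancels from both sides.
v = √(2gh) = √(2 × 9.81 × 3.99) = √78.284 = 8.848 m/s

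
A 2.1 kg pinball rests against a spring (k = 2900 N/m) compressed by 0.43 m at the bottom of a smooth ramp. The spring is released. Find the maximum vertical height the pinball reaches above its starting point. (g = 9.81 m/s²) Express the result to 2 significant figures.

All spring PE becomes gravitational PE at the highest point: ½kx² = mgh
h = kx²/(2mg) = (2900)(0.43)²/(2 × 2.1 × 9.81) = 13.01 m

h = 13 m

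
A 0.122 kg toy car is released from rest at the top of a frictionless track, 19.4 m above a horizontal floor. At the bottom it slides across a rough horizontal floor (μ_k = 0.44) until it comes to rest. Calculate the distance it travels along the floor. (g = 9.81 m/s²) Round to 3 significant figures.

d = 44.1 m

Energy bookkeeping (friction removes W_f = μ_k N d):
At rest all PE has been dissipated by friction: mgh = μ_k m g d
d = h/μ_k = 19.4/0.44 = 44.09 m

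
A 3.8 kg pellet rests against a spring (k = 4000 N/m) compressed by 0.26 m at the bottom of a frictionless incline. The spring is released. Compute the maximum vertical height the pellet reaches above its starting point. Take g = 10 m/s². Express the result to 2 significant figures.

h = 3.6 m

Energy conservation from release to the highest point: ½kx² = mgh
h = kx²/(2mg) = (4000)(0.26)²/(2 × 3.8 × 10) = 3.558 m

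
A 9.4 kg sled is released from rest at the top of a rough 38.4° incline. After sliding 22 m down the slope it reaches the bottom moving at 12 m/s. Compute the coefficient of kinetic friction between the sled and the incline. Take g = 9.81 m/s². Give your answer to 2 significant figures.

μ_k = 0.37

mgh = ½mv² + μ_k (mg cosθ) L, with h = L sinθ
mgL sinθ = 1260.1 J; ½mv² = 676.80 J
W_f = 1260.1 − 676.80 = 583.3 J
μ_k = W_f/(mg cosθ · L) = 583.3/(72.27 × 22) = 0.3669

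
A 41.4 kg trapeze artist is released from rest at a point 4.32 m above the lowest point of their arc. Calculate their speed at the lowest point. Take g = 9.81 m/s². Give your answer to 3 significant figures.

By conservation of mechanical energy, mgh = ½mv²
The mass cancels from both sides.
v = √(2gh) = √(2 × 9.81 × 4.32) = √84.758 = 9.206 m/s

v = 9.21 m/s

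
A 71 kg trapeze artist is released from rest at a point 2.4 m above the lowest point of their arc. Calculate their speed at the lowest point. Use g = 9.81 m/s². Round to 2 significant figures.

Equating total energy at the two states: mgh = ½mv²
v = √(2gh) = √(2 × 9.81 × 2.4) = √47.088 = 6.862 m/s

v = 6.9 m/s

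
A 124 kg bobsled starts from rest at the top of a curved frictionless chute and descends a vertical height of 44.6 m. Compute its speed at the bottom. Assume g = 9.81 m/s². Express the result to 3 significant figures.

v = 29.6 m/s

Equating total energy at the two states: mgh = ½mv²
v = √(2gh) = √(2 × 9.81 × 44.6) = √875.05 = 29.58 m/s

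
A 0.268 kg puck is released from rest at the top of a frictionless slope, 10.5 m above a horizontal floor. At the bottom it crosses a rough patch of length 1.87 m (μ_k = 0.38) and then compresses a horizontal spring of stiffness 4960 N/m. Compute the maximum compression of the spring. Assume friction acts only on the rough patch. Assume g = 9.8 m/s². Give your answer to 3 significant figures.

Initial energy: E₁ = mgh = (0.268)(9.8)(10.5) = 27.577 J
Friction removes W_f = μ_k mg d = (0.38)(0.268)(9.8)(1.87) = 1.866 J
Energy reaching the spring: E = 27.577 − 1.866 = 25.711 J
At max compression ½kx² = E ⇒ x = √(2E/k) = √(2 × 25.711/4960) = 0.1018 m

x = 0.102 m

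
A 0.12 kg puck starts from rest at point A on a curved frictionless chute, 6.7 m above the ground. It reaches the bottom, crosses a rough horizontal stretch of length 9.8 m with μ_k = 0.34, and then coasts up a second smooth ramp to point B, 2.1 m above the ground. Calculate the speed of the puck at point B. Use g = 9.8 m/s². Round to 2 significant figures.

Energy at A: mgh₁ = (0.12)(9.8)(6.7) = 7.8792 J
Friction loss: W_f = μ_k mg d = 3.918 J
At B: ½mv² + mgh₂ = mgh₁ − W_f
½mv² = 7.8792 − 3.918 − 2.4696 = 1.4912 J
v = √(2 × 1.4912/0.12) = 4.985 m/s

v = 5.0 m/s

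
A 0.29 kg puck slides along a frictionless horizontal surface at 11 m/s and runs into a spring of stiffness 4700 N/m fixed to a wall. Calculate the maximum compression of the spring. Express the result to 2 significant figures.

All KE is stored as spring PE at maximum compression: ½mv² = ½kx²
x = v√(m/k) = 11 × √(0.29/4700) = 0.08641 m

x = 0.086 m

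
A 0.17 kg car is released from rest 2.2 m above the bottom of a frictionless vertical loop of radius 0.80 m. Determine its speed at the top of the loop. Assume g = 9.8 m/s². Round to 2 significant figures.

v = 3.4 m/s

Energy conservation: mgh = ½mv_top² + mg(2r)
v_top² = 2g(h − 2r) = 2(9.8)(2.2 − 1.600) = 11.76
v_top = 3.429 m/s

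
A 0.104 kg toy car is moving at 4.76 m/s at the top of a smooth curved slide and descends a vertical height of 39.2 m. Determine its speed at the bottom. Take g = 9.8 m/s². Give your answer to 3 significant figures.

v = 28.1 m/s

By conservation of mechanical energy, ½mv₀² + mgh = ½mv²
v² = v₀² + 2gh = (4.76)² + 2(9.8)(39.2) = 790.98
v = √790.98 = 28.12 m/s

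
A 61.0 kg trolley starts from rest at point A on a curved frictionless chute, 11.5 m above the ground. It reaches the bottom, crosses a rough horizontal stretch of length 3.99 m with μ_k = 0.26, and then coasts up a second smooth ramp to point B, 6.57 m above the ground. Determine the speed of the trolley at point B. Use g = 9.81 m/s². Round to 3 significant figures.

v = 8.74 m/s

Energy at A: mgh₁ = (61.0)(9.81)(11.5) = 6881.7 J
Friction loss: W_f = μ_k mg d = 620.8 J
At B: ½mv² + mgh₂ = mgh₁ − W_f
½mv² = 6881.7 − 620.8 − 3931.6 = 2329.4 J
v = √(2 × 2329.4/61.0) = 8.739 m/s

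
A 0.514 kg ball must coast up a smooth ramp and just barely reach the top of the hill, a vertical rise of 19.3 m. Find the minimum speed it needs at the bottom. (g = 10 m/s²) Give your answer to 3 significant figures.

At the top it is momentarily at rest, so all KE converts to PE: ½mv² = mgh
v = √(2gh) = √(2 × 10 × 19.3) = 19.65 m/s

v = 19.6 m/s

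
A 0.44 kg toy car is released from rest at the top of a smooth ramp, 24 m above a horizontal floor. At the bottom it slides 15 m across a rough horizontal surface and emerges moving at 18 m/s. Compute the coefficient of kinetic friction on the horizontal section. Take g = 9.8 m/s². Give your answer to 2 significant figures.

Energy bookkeeping (friction removes W_f = μ_k N d):
mgh = ½mv² + μ_k m g d
mgh = 103.49 J; ½mv² = 71.280 J
W_f = 103.49 − 71.280 = 32.21 J
μ_k = W_f/(mg·d) = 32.21/(4.312 × 15) = 0.4980

μ_k = 0.50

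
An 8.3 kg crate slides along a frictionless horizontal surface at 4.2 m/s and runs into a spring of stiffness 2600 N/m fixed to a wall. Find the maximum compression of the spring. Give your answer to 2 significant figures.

x = 0.24 m

All KE is stored as spring PE at maximum compression: ½mv² = ½kx²
x = v√(m/k) = 4.2 × √(8.3/2600) = 0.2373 m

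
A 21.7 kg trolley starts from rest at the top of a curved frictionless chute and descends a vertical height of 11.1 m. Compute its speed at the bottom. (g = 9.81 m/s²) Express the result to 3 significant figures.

Equating total energy at the two states: mgh = ½mv²
v = √(2gh) = √(2 × 9.81 × 11.1) = √217.78 = 14.76 m/s

v = 14.8 m/s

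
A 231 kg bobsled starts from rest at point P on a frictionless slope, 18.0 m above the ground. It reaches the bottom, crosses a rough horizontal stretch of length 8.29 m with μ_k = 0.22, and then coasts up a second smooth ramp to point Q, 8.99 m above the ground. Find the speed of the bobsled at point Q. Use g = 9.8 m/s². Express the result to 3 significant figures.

Energy at P: mgh₁ = (231)(9.8)(18.0) = 40748 J
Friction loss: W_f = μ_k mg d = 4129 J
At Q: ½mv² + mgh₂ = mgh₁ − W_f
½mv² = 40748 − 4129 − 20352 = 16268 J
v = √(2 × 16268/231) = 11.87 m/s

v = 11.9 m/s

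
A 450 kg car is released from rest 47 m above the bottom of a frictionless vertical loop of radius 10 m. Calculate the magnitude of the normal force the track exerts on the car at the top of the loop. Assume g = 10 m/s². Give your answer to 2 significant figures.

Energy from release to top (height 2r): mgh = ½mv_top² + mg(2r)
v_top² = 2g(h − 2r) = 2(10)(47 − 20.00) = 540.00 m²/s²
At the top, both N and weight point toward the centre: N + mg = mv_top²/r
N = m(v_top²/r − g) = 450(540.00/10 − 10) = 19800 N

N = 20000 N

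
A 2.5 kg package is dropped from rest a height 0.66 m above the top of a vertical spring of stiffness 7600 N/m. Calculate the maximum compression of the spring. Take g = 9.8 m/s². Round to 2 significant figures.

x = 0.069 m

Take the reference level at the top of the uncompressed spring. At max compression the package has fallen H + x and is momentarily at rest:
mg(H + x) = ½kx²
½(7600)x² − (2.5)(9.8)x − (2.5)(9.8)(0.66) = 0
3800x² − 24.50x − 16.17 = 0
x = [24.50 + √(600.2 + 245784)]/(2 × 3800) = 0.06854 m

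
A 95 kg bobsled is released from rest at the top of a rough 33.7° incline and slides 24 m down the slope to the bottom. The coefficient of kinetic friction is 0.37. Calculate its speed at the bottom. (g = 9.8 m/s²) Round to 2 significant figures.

Energy: mgh = ½mv² + W_f, with h = L sinθ and W_f = μ_k (mg cosθ) L
mgh = mgL sinθ = (95)(9.8)(24)sin33.7° = 12397 J
W_f = μ_k mg cosθ · L = (0.37)(95)(9.8)cos33.7°·24 = 6878 J
½mv² = 12397 − 6878 = 5519.4 J
v = √(2 × 5519.4/95) = 10.78 m/s

v = 11 m/s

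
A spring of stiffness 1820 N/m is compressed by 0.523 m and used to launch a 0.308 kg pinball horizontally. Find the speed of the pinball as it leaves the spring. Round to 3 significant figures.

The pinball leaves the spring when the spring is at natural length, so ½kx² = ½mv²
v = x√(k/m) = 0.523 × √(1820/0.308) = 40.20 m/s

v = 40.2 m/s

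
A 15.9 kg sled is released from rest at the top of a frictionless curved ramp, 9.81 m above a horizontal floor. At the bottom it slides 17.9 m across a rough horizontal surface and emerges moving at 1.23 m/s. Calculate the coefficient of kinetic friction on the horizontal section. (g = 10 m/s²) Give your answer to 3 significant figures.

Energy bookkeeping (friction removes W_f = μ_k N d):
mgh = ½mv² + μ_k m g d
mgh = 1559.8 J; ½mv² = 12.028 J
W_f = 1559.8 − 12.028 = 1548 J
μ_k = W_f/(mg·d) = 1548/(159.0 × 17.9) = 0.5438

μ_k = 0.544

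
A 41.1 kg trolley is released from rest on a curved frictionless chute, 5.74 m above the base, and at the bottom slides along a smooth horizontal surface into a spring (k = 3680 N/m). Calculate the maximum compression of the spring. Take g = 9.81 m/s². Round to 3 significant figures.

x = 1.12 m

Gravitational PE at the top equals spring PE at max compression: mgh = ½kx²
x = √(2mgh/k) = √(2 × 41.1 × 9.81 × 5.74 / 3680) = 1.122 m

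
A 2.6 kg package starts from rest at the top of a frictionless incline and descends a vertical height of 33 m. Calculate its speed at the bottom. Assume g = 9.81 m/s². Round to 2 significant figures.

v = 25 m/s

Equating total energy at the two states: mgh = ½mv²
The mass cancels from both sides.
v = √(2gh) = √(2 × 9.81 × 33) = √647.46 = 25.45 m/s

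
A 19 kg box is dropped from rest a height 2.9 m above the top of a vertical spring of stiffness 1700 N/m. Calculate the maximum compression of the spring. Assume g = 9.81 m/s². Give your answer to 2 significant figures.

x = 0.91 m

Measuring PE from the top of the relaxed spring, at max compression the box has dropped H + x with zero KE, so:
mg(H + x) = ½kx²
½(1700)x² − (19)(9.81)x − (19)(9.81)(2.9) = 0
850.0x² − 186.4x − 540.5 = 0
x = [186.4 + √(34741 + 1.8378e+06)]/(2 × 850.0) = 0.9146 m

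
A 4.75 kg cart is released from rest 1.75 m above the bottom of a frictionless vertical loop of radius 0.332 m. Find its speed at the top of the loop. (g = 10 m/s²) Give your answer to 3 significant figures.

v = 4.66 m/s

Energy conservation: mgh = ½mv_top² + mg(2r)
v_top² = 2g(h − 2r) = 2(10)(1.75 − 0.6640) = 21.72
v_top = 4.660 m/s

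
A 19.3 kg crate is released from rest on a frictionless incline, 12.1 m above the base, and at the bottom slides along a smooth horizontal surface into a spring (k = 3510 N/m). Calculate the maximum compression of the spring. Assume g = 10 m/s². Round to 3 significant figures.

Gravitational PE at the top equals spring PE at max compression: mgh = ½kx²
x = √(2mgh/k) = √(2 × 19.3 × 10 × 12.1 / 3510) = 1.154 m

x = 1.15 m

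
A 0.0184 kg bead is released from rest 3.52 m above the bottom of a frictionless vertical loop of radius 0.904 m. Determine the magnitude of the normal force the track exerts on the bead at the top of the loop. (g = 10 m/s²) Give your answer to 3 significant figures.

N = 0.513 N

Energy from release to top (height 2r): mgh = ½mv_top² + mg(2r)
v_top² = 2g(h − 2r) = 2(10)(3.52 − 1.808) = 34.240 m²/s²
At the top, both N and weight point toward the centre: N + mg = mv_top²/r
N = m(v_top²/r − g) = 0.0184(34.240/0.904 − 10) = 0.5129 N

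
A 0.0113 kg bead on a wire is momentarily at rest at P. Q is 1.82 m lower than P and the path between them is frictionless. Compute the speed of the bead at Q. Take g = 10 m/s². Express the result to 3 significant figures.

Energy conservation between the two points: mgh = ½mv²
v = √(2gh) = √(2 × 10 × 1.82) = √36.400 = 6.033 m/s

v = 6.03 m/s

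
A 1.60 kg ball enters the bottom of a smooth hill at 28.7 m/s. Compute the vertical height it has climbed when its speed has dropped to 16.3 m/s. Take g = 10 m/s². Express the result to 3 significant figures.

h = 27.9 m

Energy balance between the two points: ½mv₁² = ½mv₂² + mgh
h = (v₁² − v₂²)/(2g) = (28.7² − 16.3²)/(2 × 10) = 27.90 m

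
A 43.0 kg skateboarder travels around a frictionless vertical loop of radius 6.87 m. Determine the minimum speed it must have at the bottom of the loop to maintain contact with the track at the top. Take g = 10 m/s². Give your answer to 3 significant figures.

At the top: mg = mv_top²/r ⇒ v_top² = gr = 68.70 m²/s²
Energy from bottom to top (height 2r): ½mv_bot² = ½mv_top² + mg(2r)
v_bot² = gr + 4gr = 5gr = 343.5
v_bot = √(5gr) = 18.53 m/s

v = 18.5 m/s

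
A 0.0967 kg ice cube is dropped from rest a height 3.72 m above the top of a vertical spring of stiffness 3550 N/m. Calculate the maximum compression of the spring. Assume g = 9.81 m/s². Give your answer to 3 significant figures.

Measuring PE from the top of the relaxed spring, at max compression the cube has dropped H + x with zero KE, so:
mg(H + x) = ½kx²
½(3550)x² − (0.0967)(9.81)x − (0.0967)(9.81)(3.72) = 0
1775x² − 0.9486x − 3.529 = 0
x = [0.9486 + √(0.8999 + 25055)]/(2 × 1775) = 0.04486 m

x = 0.0449 m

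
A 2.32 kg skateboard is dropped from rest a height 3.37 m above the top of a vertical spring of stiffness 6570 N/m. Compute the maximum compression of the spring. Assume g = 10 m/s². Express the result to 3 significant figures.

x = 0.158 m

Let x be the compression. The total drop is H + x, and the skateboard is instantaneously at rest at max compression, so energy conservation gives:
mg(H + x) = ½kx²
½(6570)x² − (2.32)(10)x − (2.32)(10)(3.37) = 0
3285x² − 23.20x − 78.18 = 0
x = [23.20 + √(538.2 + 1.0273e+06)]/(2 × 3285) = 0.1578 m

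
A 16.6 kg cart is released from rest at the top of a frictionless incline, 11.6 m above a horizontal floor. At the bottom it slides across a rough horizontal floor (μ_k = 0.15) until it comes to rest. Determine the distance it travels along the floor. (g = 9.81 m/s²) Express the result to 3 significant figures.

d = 77.3 m

Applying the work–energy principle:
At rest all PE has been dissipated by friction: mgh = μ_k m g d
d = h/μ_k = 11.6/0.15 = 77.33 m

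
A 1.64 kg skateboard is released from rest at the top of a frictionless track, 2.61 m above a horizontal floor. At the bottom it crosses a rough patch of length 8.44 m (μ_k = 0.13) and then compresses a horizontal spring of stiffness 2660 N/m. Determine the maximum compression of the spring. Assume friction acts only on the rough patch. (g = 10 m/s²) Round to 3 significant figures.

Initial energy: E₁ = mgh = (1.64)(10)(2.61) = 42.804 J
Friction removes W_f = μ_k mg d = (0.13)(1.64)(10)(8.44) = 17.99 J
Energy reaching the spring: E = 42.804 − 17.99 = 24.810 J
At max compression ½kx² = E ⇒ x = √(2E/k) = √(2 × 24.810/2660) = 0.1366 m

x = 0.137 m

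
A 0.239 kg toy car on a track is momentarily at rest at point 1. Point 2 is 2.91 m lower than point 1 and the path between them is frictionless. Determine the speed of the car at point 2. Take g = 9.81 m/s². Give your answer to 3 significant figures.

By conservation of mechanical energy, mgh = ½mv²
v = √(2gh) = √(2 × 9.81 × 2.91) = √57.094 = 7.556 m/s

v = 7.56 m/s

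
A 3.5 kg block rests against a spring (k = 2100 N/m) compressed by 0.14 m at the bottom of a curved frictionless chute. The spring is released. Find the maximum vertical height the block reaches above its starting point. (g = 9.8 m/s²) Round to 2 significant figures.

At maximum height the block is at rest, so ½kx² = mgh
h = kx²/(2mg) = (2100)(0.14)²/(2 × 3.5 × 9.8) = 0.6000 m

h = 0.60 m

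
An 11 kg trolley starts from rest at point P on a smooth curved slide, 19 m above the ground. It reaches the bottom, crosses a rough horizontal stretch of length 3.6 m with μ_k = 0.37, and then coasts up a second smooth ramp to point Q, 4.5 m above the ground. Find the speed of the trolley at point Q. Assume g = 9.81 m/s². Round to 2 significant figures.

v = 16 m/s

Energy at P: mgh₁ = (11)(9.81)(19) = 2050.3 J
Friction loss: W_f = μ_k mg d = 143.7 J
At Q: ½mv² + mgh₂ = mgh₁ − W_f
½mv² = 2050.3 − 143.7 − 485.60 = 1421.0 J
v = √(2 × 1421.0/11) = 16.07 m/s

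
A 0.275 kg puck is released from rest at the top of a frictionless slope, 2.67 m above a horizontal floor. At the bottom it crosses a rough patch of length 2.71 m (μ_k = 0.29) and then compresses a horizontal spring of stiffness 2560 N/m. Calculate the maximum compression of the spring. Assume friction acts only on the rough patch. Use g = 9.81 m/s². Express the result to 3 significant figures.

x = 0.0630 m

Initial energy: E₁ = mgh = (0.275)(9.81)(2.67) = 7.2030 J
Friction removes W_f = μ_k mg d = (0.29)(0.275)(9.81)(2.71) = 2.120 J
Energy reaching the spring: E = 7.2030 − 2.120 = 5.0828 J
At max compression ½kx² = E ⇒ x = √(2E/k) = √(2 × 5.0828/2560) = 0.06302 m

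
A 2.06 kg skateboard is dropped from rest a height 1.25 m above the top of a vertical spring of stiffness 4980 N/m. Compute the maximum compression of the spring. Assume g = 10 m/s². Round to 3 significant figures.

x = 0.106 m

Let x be the compression. The total drop is H + x, and the skateboard is instantaneously at rest at max compression, so energy conservation gives:
mg(H + x) = ½kx²
½(4980)x² − (2.06)(10)x − (2.06)(10)(1.25) = 0
2490x² − 20.60x − 25.75 = 0
x = [20.60 + √(424.4 + 256470)]/(2 × 2490) = 0.1059 m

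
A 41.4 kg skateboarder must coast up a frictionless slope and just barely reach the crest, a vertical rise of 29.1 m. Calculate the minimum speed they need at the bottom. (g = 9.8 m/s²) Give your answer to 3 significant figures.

At the top they are momentarily at rest, so all KE converts to PE: ½mv² = mgh
v = √(2gh) = √(2 × 9.8 × 29.1) = 23.88 m/s

v = 23.9 m/s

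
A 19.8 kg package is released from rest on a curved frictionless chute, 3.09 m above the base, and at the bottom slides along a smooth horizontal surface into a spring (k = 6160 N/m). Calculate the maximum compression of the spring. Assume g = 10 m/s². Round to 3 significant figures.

x = 0.446 m

Gravitational PE at the top equals spring PE at max compression: mgh = ½kx²
x = √(2mgh/k) = √(2 × 19.8 × 10 × 3.09 / 6160) = 0.4457 m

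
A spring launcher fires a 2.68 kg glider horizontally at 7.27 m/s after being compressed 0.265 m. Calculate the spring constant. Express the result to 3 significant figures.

k = 2020 N/m

½kx² = ½mv²
k = mv²/x² = (2.68)(7.27)²/(0.265)² = 2017 N/m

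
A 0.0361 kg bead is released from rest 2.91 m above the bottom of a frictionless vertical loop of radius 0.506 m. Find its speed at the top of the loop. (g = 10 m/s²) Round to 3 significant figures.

Energy conservation: mgh = ½mv_top² + mg(2r)
v_top² = 2g(h − 2r) = 2(10)(2.91 − 1.012) = 37.96
v_top = 6.161 m/s

v = 6.16 m/s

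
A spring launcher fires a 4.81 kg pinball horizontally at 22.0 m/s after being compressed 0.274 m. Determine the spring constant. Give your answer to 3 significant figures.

k = 31000 N/m

Spring PE at full compression equals KE at release: ½kx² = ½mv²
k = mv²/x² = (4.81)(22.0)²/(0.274)² = 31009 N/m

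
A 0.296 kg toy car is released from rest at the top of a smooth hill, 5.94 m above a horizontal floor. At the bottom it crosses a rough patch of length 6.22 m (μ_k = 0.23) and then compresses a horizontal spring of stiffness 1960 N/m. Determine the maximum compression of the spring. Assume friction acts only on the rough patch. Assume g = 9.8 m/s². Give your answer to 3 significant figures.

Initial energy: E₁ = mgh = (0.296)(9.8)(5.94) = 17.231 J
Friction removes W_f = μ_k mg d = (0.23)(0.296)(9.8)(6.22) = 4.150 J
Energy reaching the spring: E = 17.231 − 4.150 = 13.081 J
At max compression ½kx² = E ⇒ x = √(2E/k) = √(2 × 13.081/1960) = 0.1155 m

x = 0.116 m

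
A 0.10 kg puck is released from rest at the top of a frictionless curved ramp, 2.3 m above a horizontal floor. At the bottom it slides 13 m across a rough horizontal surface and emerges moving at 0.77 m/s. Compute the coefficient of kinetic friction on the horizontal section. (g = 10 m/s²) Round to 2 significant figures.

μ_k = 0.17

Energy at the top = energy at the end + work done against friction:
mgh = ½mv² + μ_k m g d
mgh = 2.3000 J; ½mv² = 0.029645 J
W_f = 2.3000 − 0.029645 = 2.270 J
μ_k = W_f/(mg·d) = 2.270/(1.000 × 13) = 0.1746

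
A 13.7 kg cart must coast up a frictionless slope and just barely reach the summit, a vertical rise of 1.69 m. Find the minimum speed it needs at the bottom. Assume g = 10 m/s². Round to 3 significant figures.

v = 5.81 m/s

At the top it is momentarily at rest, so all KE converts to PE: ½mv² = mgh
v = √(2gh) = √(2 × 10 × 1.69) = 5.814 m/s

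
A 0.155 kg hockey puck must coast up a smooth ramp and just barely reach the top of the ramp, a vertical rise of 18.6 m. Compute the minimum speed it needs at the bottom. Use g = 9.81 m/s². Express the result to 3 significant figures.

v = 19.1 m/s

At the top it is momentarily at rest, so all KE converts to PE: ½mv² = mgh
v = √(2gh) = √(2 × 9.81 × 18.6) = 19.10 m/s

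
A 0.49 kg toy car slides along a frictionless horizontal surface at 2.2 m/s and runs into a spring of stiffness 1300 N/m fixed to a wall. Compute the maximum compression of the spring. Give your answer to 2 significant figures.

Conservation of energy between contact and max compression: ½mv² = ½kx²
x = v√(m/k) = 2.2 × √(0.49/1300) = 0.04271 m

x = 0.043 m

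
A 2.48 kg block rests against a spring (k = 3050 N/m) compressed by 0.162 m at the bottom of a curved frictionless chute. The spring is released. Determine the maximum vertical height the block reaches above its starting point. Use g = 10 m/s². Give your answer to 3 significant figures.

h = 1.61 m

Energy conservation from release to the highest point: ½kx² = mgh
h = kx²/(2mg) = (3050)(0.162)²/(2 × 2.48 × 10) = 1.614 m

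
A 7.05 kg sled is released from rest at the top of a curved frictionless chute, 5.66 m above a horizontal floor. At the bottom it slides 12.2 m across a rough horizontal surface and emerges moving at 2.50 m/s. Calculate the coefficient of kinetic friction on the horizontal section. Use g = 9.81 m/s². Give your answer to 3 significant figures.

μ_k = 0.438

Energy bookkeeping (friction removes W_f = μ_k N d):
mgh = ½mv² + μ_k m g d
mgh = 391.45 J; ½mv² = 22.031 J
W_f = 391.45 − 22.031 = 369.4 J
μ_k = W_f/(mg·d) = 369.4/(69.16 × 12.2) = 0.4378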